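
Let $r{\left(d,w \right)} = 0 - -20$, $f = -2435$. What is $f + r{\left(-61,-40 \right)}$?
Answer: $-2415$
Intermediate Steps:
$r{\left(d,w \right)} = 20$ ($r{\left(d,w \right)} = 0 + 20 = 20$)
$f + r{\left(-61,-40 \right)} = -2435 + 20 = -2415$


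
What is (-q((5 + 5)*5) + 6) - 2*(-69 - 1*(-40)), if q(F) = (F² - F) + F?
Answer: -2436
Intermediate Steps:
q(F) = F²
(-q((5 + 5)*5) + 6) - 2*(-69 - 1*(-40)) = (-((5 + 5)*5)² + 6) - 2*(-69 - 1*(-40)) = (-(10*5)² + 6) - 2*(-69 + 40) = (-1*50² + 6) - 2*(-29) = (-1*2500 + 6) + 58 = (-2500 + 6) + 58 = -2494 + 58 = -2436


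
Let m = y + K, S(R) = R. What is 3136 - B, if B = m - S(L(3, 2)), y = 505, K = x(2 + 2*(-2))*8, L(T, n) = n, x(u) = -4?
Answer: 2665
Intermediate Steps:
K = -32 (K = -4*8 = -32)
m = 473 (m = 505 - 32 = 473)
B = 471 (B = 473 - 1*2 = 473 - 2 = 471)
3136 - B = 3136 - 1*471 = 3136 - 471 = 2665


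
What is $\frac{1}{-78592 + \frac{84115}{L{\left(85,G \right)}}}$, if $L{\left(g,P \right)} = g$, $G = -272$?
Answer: $- \frac{17}{1319241} \approx -1.2886 \cdot 10^{-5}$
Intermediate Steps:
$\frac{1}{-78592 + \frac{84115}{L{\left(85,G \right)}}} = \frac{1}{-78592 + \frac{84115}{85}} = \frac{1}{-78592 + 84115 \cdot \frac{1}{85}} = \frac{1}{-78592 + \frac{16823}{17}} = \frac{1}{- \frac{1319241}{17}} = - \frac{17}{1319241}$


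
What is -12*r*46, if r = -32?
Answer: 17664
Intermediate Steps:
-12*r*46 = -12*(-32)*46 = 384*46 = 17664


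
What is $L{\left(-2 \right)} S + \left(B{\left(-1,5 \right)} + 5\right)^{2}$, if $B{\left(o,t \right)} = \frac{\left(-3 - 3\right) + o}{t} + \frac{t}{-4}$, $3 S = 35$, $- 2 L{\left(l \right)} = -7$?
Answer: $\frac{55627}{1200} \approx 46.356$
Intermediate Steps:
$L{\left(l \right)} = \frac{7}{2}$ ($L{\left(l \right)} = \left(- \frac{1}{2}\right) \left(-7\right) = \frac{7}{2}$)
$S = \frac{35}{3}$ ($S = \frac{1}{3} \cdot 35 = \frac{35}{3} \approx 11.667$)
$B{\left(o,t \right)} = - \frac{t}{4} + \frac{-6 + o}{t}$ ($B{\left(o,t \right)} = \frac{-6 + o}{t} + t \left(- \frac{1}{4}\right) = \frac{-6 + o}{t} - \frac{t}{4} = - \frac{t}{4} + \frac{-6 + o}{t}$)
$L{\left(-2 \right)} S + \left(B{\left(-1,5 \right)} + 5\right)^{2} = \frac{7}{2} \cdot \frac{35}{3} + \left(\frac{-6 - 1 - \frac{5^{2}}{4}}{5} + 5\right)^{2} = \frac{245}{6} + \left(\frac{-6 - 1 - \frac{25}{4}}{5} + 5\right)^{2} = \frac{245}{6} + \left(\frac{1}{5} \left(- \frac{53}{4}\right) + 5\right)^{2} = \frac{245}{6} + \left(- \frac{53}{20} + 5\right)^{2} = \frac{245}{6} + \left(\frac{47}{20}\right)^{2} = \frac{245}{6} + \frac{2209}{400} = \frac{55627}{1200}$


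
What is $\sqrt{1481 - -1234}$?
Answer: $\sqrt{2715} \approx 52.106$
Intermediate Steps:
$\sqrt{1481 - -1234} = \sqrt{1481 + 1234} = \sqrt{2715}$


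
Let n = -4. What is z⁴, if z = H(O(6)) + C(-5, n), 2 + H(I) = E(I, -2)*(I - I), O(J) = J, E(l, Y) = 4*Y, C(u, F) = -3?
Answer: 625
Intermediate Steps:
H(I) = -2 (H(I) = -2 + (4*(-2))*(I - I) = -2 - 8*0 = -2 + 0 = -2)
z = -5 (z = -2 - 3 = -5)
z⁴ = (-5)⁴ = 625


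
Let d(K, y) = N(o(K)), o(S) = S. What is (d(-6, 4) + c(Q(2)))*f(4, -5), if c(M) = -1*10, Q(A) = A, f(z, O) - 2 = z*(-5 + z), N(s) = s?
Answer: 32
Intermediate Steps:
d(K, y) = K
f(z, O) = 2 + z*(-5 + z)
c(M) = -10
(d(-6, 4) + c(Q(2)))*f(4, -5) = (-6 - 10)*(2 + 4**2 - 5*4) = -16*(2 + 16 - 20) = -16*(-2) = 32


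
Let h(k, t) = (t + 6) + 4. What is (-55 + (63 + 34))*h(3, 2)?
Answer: 504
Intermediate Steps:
h(k, t) = 10 + t (h(k, t) = (6 + t) + 4 = 10 + t)
(-55 + (63 + 34))*h(3, 2) = (-55 + (63 + 34))*(10 + 2) = (-55 + 97)*12 = 42*12 = 504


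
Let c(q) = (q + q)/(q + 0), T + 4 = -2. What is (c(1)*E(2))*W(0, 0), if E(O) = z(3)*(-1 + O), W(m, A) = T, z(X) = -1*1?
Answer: 12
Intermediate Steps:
T = -6 (T = -4 - 2 = -6)
c(q) = 2 (c(q) = (2*q)/q = 2)
z(X) = -1
W(m, A) = -6
E(O) = 1 - O (E(O) = -(-1 + O) = 1 - O)
(c(1)*E(2))*W(0, 0) = (2*(1 - 1*2))*(-6) = (2*(1 - 2))*(-6) = (2*(-1))*(-6) = -2*(-6) = 12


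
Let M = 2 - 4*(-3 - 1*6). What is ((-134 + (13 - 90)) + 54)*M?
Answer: -5966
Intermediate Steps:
M = 38 (M = 2 - 4*(-3 - 6) = 2 - 4*(-9) = 2 + 36 = 38)
((-134 + (13 - 90)) + 54)*M = ((-134 + (13 - 90)) + 54)*38 = ((-134 - 77) + 54)*38 = (-211 + 54)*38 = -157*38 = -5966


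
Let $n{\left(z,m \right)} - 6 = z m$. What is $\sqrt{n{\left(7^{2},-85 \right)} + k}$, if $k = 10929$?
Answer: $\sqrt{6770} \approx 82.28$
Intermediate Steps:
$n{\left(z,m \right)} = 6 + m z$ ($n{\left(z,m \right)} = 6 + z m = 6 + m z$)
$\sqrt{n{\left(7^{2},-85 \right)} + k} = \sqrt{\left(6 - 85 \cdot 7^{2}\right) + 10929} = \sqrt{\left(6 - 4165\right) + 10929} = \sqrt{-4159 + 10929} = \sqrt{6770}$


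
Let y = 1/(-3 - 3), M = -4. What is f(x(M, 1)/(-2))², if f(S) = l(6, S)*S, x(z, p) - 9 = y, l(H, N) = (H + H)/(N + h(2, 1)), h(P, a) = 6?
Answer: 404496/361 ≈ 1120.5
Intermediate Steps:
l(H, N) = 2*H/(6 + N) (l(H, N) = (H + H)/(N + 6) = (2*H)/(6 + N) = 2*H/(6 + N))
y = -⅙ (y = 1/(-6) = -⅙ ≈ -0.16667)
x(z, p) = 53/6 (x(z, p) = 9 - ⅙ = 53/6)
f(S) = 12*S/(6 + S) (f(S) = (2*6/(6 + S))*S = (12/(6 + S))*S = 12*S/(6 + S))
f(x(M, 1)/(-2))² = (12*((53/6)/(-2))/(6 + (53/6)/(-2)))² = (12*((53/6)*(-½))/(6 + (53/6)*(-½)))² = (12*(-53/12)/(6 - 53/12))² = (12*(-53/12)/(19/12))² = (12*(-53/12)*(12/19))² = (-636/19)² = 404496/361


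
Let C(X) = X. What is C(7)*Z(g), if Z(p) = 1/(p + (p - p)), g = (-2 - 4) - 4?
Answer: -7/10 ≈ -0.70000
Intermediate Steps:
g = -10 (g = -6 - 4 = -10)
Z(p) = 1/p (Z(p) = 1/(p + 0) = 1/p)
C(7)*Z(g) = 7/(-10) = 7*(-⅒) = -7/10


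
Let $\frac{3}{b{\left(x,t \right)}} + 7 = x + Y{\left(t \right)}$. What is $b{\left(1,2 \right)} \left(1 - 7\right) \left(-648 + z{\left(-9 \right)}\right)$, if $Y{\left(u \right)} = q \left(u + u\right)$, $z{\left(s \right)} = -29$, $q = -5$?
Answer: $- \frac{6093}{13} \approx -468.69$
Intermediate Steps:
$Y{\left(u \right)} = - 10 u$ ($Y{\left(u \right)} = - 5 \left(u + u\right) = - 5 \cdot 2 u = - 10 u$)
$b{\left(x,t \right)} = \frac{3}{-7 + x - 10 t}$ ($b{\left(x,t \right)} = \frac{3}{-7 - \left(- x + 10 t\right)} = \frac{3}{-7 + x - 10 t}$)
$b{\left(1,2 \right)} \left(1 - 7\right) \left(-648 + z{\left(-9 \right)}\right) = \frac{3}{-7 + 1 - 20} \left(1 - 7\right) \left(-648 - 29\right) = \frac{3}{-7 + 1 - 20} \left(-6\right) \left(-677\right) = \frac{3}{-26} \left(-6\right) \left(-677\right) = 3 \left(- \frac{1}{26}\right) \left(-6\right) \left(-677\right) = \left(- \frac{3}{26}\right) \left(-6\right) \left(-677\right) = \frac{9}{13} \left(-677\right) = - \frac{6093}{13}$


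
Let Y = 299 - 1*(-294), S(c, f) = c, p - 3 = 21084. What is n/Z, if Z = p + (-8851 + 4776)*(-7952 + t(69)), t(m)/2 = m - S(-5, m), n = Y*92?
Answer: 54556/31822387 ≈ 0.0017144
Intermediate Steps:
p = 21087 (p = 3 + 21084 = 21087)
Y = 593 (Y = 299 + 294 = 593)
n = 54556 (n = 593*92 = 54556)
t(m) = 10 + 2*m (t(m) = 2*(m - 1*(-5)) = 2*(m + 5) = 2*(5 + m) = 10 + 2*m)
Z = 31822387 (Z = 21087 + (-8851 + 4776)*(-7952 + (10 + 2*69)) = 21087 - 4075*(-7952 + (10 + 138)) = 21087 - 4075*(-7952 + 148) = 21087 - 4075*(-7804) = 21087 + 31801300 = 31822387)
n/Z = 54556/31822387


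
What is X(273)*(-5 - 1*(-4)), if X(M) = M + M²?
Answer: -74802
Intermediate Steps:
X(273)*(-5 - 1*(-4)) = (273*(1 + 273))*(-5 - 1*(-4)) = (273*274)*(-5 + 4) = 74802*(-1) = -74802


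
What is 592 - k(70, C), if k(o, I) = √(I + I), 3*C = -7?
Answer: 592 - I*√42/3 ≈ 592.0 - 2.1602*I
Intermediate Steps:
C = -7/3 (C = (⅓)*(-7) = -7/3 ≈ -2.3333)
k(o, I) = √2*√I (k(o, I) = √(2*I) = √2*√I)
592 - k(70, C) = 592 - √2*√(-7/3) = 592 - √2*I*√21/3 = 592 - I*√42/3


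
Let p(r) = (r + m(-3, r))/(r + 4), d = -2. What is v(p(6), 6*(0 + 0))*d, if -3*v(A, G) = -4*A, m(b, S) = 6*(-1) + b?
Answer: 4/5 ≈ 0.80000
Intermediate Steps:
m(b, S) = -6 + b
p(r) = (-9 + r)/(4 + r) (p(r) = (r + (-6 - 3))/(r + 4) = (r - 9)/(4 + r) = (-9 + r)/(4 + r))
v(A, G) = 4*A/3 (v(A, G) = -(-4)*A/3 = 4*A/3)
v(p(6), 6*(0 + 0))*d = (4*((-9 + 6)/(4 + 6))/3)*(-2) = (4*(-3/10)/3)*(-2) = (4*((1/10)*(-3))/3)*(-2) = ((4/3)*(-3/10))*(-2) = -2/5*(-2) = 4/5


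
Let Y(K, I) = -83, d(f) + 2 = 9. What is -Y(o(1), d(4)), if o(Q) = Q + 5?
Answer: 83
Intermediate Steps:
o(Q) = 5 + Q
d(f) = 7 (d(f) = -2 + 9 = 7)
-Y(o(1), d(4)) = -1*(-83) = 83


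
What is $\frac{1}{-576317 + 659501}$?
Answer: $\frac{1}{83184} \approx 1.2022 \cdot 10^{-5}$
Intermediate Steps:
$\frac{1}{-576317 + 659501} = \frac{1}{83184}$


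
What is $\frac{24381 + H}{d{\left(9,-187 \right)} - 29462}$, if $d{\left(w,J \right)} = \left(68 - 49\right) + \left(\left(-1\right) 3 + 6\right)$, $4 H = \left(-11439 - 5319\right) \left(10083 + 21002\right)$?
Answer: $\frac{260412453}{58880} \approx 4422.8$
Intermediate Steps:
$H = - \frac{260461215}{2}$ ($H = \frac{\left(-11439 - 5319\right) \left(10083 + 21002\right)}{4} = \frac{\left(-16758\right) 31085}{4} = \frac{1}{4} \left(-520922430\right) = - \frac{260461215}{2} \approx -1.3023 \cdot 10^{8}$)
$d{\left(w,J \right)} = 22$ ($d{\left(w,J \right)} = 19 + \left(-3 + 6\right) = 19 + 3 = 22$)
$\frac{24381 + H}{d{\left(9,-187 \right)} - 29462} = \frac{24381 - \frac{260461215}{2}}{22 - 29462} = - \frac{260412453}{2 \left(-29440\right)} = \left(- \frac{260412453}{2}\right) \left(- \frac{1}{29440}\right) = \frac{260412453}{58880}$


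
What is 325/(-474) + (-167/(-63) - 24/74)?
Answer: 604309/368298 ≈ 1.6408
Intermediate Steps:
325/(-474) + (-167/(-63) - 24/74) = 325*(-1/474) + (-167*(-1/63) - 24*1/74) = -325/474 + (167/63 - 12/37) = -325/474 + 5423/2331 = 604309/368298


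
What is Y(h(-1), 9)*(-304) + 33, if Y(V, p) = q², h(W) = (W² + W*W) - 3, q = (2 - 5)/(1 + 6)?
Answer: -1119/49 ≈ -22.837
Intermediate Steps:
q = -3/7 ≈ -0.42857
h(W) = -3 + 2*W² (h(W) = (W² + W²) - 3 = 2*W² - 3 = -3 + 2*W²)
Y(V, p) = 9/49 (Y(V, p) = (-3/7)² = 9/49)
Y(h(-1), 9)*(-304) + 33 = (9/49)*(-304) + 33 = -2736/49 + 33 = -1119/49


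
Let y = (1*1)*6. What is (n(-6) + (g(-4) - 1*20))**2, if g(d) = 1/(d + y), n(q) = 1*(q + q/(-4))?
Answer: 576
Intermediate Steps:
n(q) = 3*q/4 (n(q) = 1*(q + q*(-1/4)) = 1*(q - q/4) = 1*(3*q/4) = 3*q/4)
y = 6 (y = 1*6 = 6)
g(d) = 1/(6 + d) (g(d) = 1/(d + 6) = 1/(6 + d))
(n(-6) + (g(-4) - 1*20))**2 = ((3/4)*(-6) + (1/(6 - 4) - 1*20))**2 = (-9/2 + (1/2 - 20))**2 = (-9/2 - 39/2)**2 = (-24)**2 = 576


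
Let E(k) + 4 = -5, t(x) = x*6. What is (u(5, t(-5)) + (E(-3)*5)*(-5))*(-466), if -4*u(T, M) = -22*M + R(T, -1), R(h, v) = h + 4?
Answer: -53823/2 ≈ -26912.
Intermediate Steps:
t(x) = 6*x
E(k) = -9 (E(k) = -4 - 5 = -9)
R(h, v) = 4 + h
u(T, M) = -1 - T/4 + 11*M/2 (u(T, M) = -(-22*M + (4 + T))/4 = -(4 + T - 22*M)/4 = -1 - T/4 + 11*M/2)
(u(5, t(-5)) + (E(-3)*5)*(-5))*(-466) = ((-1 - ¼*5 + 11*(6*(-5))/2) - 9*5*(-5))*(-466) = ((-1 - 5/4 + (11/2)*(-30)) - 45*(-5))*(-466) = ((-1 - 5/4 - 165) + 225)*(-466) = (-669/4 + 225)*(-466) = (231/4)*(-466) = -53823/2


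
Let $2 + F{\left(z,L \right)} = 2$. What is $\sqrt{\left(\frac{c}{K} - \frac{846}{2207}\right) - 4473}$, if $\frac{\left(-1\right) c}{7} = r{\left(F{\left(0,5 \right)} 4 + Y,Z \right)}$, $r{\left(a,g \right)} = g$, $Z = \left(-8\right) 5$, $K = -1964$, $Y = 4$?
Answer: $\frac{i \sqrt{5253123436689749}}{1083637} \approx 66.884 i$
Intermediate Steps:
$Z = -40$
$F{\left(z,L \right)} = 0$ ($F{\left(z,L \right)} = -2 + 2 = 0$)
$c = 280$ ($c = \left(-7\right) \left(-40\right) = 280$)
$\sqrt{\left(\frac{c}{K} - \frac{846}{2207}\right) - 4473} = \sqrt{\left(\frac{280}{-1964} - \frac{846}{2207}\right) - 4473} = \sqrt{\left(280 \left(- \frac{1}{1964}\right) - \frac{846}{2207}\right) - 4473} = \sqrt{\left(- \frac{70}{491} - \frac{846}{2207}\right) - 4473} = \sqrt{- \frac{569876}{1083637} - 4473} = \sqrt{- \frac{4847678177}{1083637}} = \frac{i \sqrt{5253123436689749}}{1083637}$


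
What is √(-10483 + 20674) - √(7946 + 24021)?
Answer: √10191 - √31967 ≈ -77.843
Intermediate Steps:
√(-10483 + 20674) - √(7946 + 24021) = √10191 - √31967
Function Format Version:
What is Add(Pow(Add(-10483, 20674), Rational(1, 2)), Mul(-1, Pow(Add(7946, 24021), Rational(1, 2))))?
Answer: Add(Pow(10191, Rational(1, 2)), Mul(-1, Pow(31967, Rational(1, 2)))) ≈ -77.843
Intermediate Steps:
Add(Pow(Add(-10483, 20674), Rational(1, 2)), Mul(-1, Pow(Add(7946, 24021), Rational(1, 2)))) = Add(Pow(10191, Rational(1, 2)), Mul(-1, Pow(31967, Rational(1, 2))))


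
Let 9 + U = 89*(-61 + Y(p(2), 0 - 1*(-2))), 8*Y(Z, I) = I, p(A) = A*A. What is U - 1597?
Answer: -28051/4 ≈ -7012.8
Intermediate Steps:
p(A) = A²
Y(Z, I) = I/8
U = -21663/4 (U = -9 + 89*(-61 + (0 - 1*(-2))/8) = -9 + 89*(-61 + (0 + 2)/8) = -9 + 89*(-61 + (⅛)*2) = -9 + 89*(-61 + ¼) = -9 + 89*(-243/4) = -9 - 21627/4 = -21663/4 ≈ -5415.8)
U - 1597 = -21663/4 - 1597 = -28051/4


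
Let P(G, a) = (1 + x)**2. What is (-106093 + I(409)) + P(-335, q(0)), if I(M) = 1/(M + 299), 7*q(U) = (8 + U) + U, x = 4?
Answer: -75096143/708 ≈ -1.0607e+5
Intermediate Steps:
q(U) = 8/7 + 2*U/7 (q(U) = ((8 + U) + U)/7 = (8 + 2*U)/7 = 8/7 + 2*U/7)
P(G, a) = 25 (P(G, a) = (1 + 4)**2 = 5**2 = 25)
I(M) = 1/(299 + M)
(-106093 + I(409)) + P(-335, q(0)) = (-106093 + 1/(299 + 409)) + 25 = (-106093 + 1/708) + 25 = -75113843/708 + 25 = -75096143/708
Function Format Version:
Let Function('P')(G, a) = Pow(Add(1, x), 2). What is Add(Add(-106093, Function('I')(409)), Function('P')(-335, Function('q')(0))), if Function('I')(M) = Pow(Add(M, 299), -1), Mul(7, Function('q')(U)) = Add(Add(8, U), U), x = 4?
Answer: Rational(-75096143, 708) ≈ -1.0607e+5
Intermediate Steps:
Function('q')(U) = Add(Rational(8, 7), Mul(Rational(2, 7), U)) (Function('q')(U) = Mul(Rational(1, 7), Add(Add(8, U), U)) = Mul(Rational(1, 7), Add(8, Mul(2, U))) = Add(Rational(8, 7), Mul(Rational(2, 7), U)))
Function('P')(G, a) = 25 (Function('P')(G, a) = Pow(Add(1, 4), 2) = Pow(5, 2) = 25)
Function('I')(M) = Pow(Add(299, M), -1)
Add(Add(-106093, Function('I')(409)), Function('P')(-335, Function('q')(0))) = Add(Add(-106093, Pow(Add(299, 409), -1)), 25) = Add(Add(-106093, Pow(708, -1)), 25) = Add(Add(-106093, Rational(1, 708)), 25) = Add(Rational(-75113843, 708), 25) = Rational(-75096143, 708)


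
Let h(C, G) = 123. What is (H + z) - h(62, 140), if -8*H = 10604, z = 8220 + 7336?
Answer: 28215/2 ≈ 14108.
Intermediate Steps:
z = 15556
H = -2651/2 (H = -⅛*10604 = -2651/2 ≈ -1325.5)
(H + z) - h(62, 140) = (-2651/2 + 15556) - 1*123 = 28461/2 - 123 = 28215/2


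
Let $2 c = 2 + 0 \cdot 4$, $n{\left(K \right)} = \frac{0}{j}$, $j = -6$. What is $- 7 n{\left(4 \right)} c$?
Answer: $0$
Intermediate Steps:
$n{\left(K \right)} = 0$ ($n{\left(K \right)} = \frac{0}{-6} = 0 \left(- \frac{1}{6}\right) = 0$)
$c = 1$ ($c = \frac{2 + 0 \cdot 4}{2} = \frac{2 + 0}{2} = \frac{1}{2} \cdot 2 = 1$)
$- 7 n{\left(4 \right)} c = \left(-7\right) 0 \cdot 1 = 0 \cdot 1 = 0$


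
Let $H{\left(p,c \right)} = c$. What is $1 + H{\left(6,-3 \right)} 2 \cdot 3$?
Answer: $-17$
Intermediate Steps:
$1 + H{\left(6,-3 \right)} 2 \cdot 3 = 1 - 3 \cdot 2 \cdot 3 = 1 - 18 = -17$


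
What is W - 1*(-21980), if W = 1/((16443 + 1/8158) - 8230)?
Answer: 1472696385058/67001655 ≈ 21980.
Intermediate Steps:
W = 8158/67001655 (W = 1/((16443 + 1/8158) - 8230) = 1/(134141995/8158 - 8230) = 1/(67001655/8158) = 8158/67001655 ≈ 0.00012176)
W - 1*(-21980) = 8158/67001655 - 1*(-21980) = 8158/67001655 + 21980 = 1472696385058/67001655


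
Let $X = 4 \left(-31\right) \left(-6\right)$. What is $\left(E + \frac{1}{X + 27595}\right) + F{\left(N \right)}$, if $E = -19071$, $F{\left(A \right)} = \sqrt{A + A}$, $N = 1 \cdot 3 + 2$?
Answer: $- \frac{540453068}{28339} + \sqrt{10} \approx -19068.0$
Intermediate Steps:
$N = 5$ ($N = 3 + 2 = 5$)
$F{\left(A \right)} = \sqrt{2} \sqrt{A}$ ($F{\left(A \right)} = \sqrt{2 A} = \sqrt{2} \sqrt{A}$)
$X = 744$ ($X = \left(-124\right) \left(-6\right) = 744$)
$\left(E + \frac{1}{X + 27595}\right) + F{\left(N \right)} = \left(-19071 + \frac{1}{744 + 27595}\right) + \sqrt{2} \sqrt{5} = \left(-19071 + \frac{1}{28339}\right) + \sqrt{10} = - \frac{540453068}{28339} + \sqrt{10}$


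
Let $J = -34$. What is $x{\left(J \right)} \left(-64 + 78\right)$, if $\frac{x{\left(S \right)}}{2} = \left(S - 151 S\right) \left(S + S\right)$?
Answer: $-9710400$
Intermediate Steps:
$x{\left(S \right)} = - 600 S^{2}$ ($x{\left(S \right)} = 2 \left(S - 151 S\right) \left(S + S\right) = 2 - 150 S 2 S = 2 \left(- 300 S^{2}\right) = - 600 S^{2}$)
$x{\left(J \right)} \left(-64 + 78\right) = - 600 \left(-34\right)^{2} \left(-64 + 78\right) = \left(-600\right) 1156 \cdot 14 = \left(-693600\right) 14 = -9710400$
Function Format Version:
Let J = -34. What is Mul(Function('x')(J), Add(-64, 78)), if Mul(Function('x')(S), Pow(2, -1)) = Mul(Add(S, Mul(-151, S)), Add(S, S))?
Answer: -9710400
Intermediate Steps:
Function('x')(S) = Mul(-600, Pow(S, 2)) (Function('x')(S) = Mul(2, Mul(Add(S, Mul(-151, S)), Add(S, S))) = Mul(2, Mul(Mul(-150, S), Mul(2, S))) = Mul(2, Mul(-300, Pow(S, 2))) = Mul(-600, Pow(S, 2)))
Mul(Function('x')(J), Add(-64, 78)) = Mul(Mul(-600, Pow(-34, 2)), Add(-64, 78)) = Mul(Mul(-600, 1156), 14) = Mul(-693600, 14) = -9710400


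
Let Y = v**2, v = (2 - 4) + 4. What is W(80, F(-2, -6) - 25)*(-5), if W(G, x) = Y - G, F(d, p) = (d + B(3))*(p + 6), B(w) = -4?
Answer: 380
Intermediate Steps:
v = 2 (v = -2 + 4 = 2)
F(d, p) = (-4 + d)*(6 + p) (F(d, p) = (d - 4)*(p + 6) = (-4 + d)*(6 + p))
Y = 4 (Y = 2**2 = 4)
W(G, x) = 4 - G
W(80, F(-2, -6) - 25)*(-5) = (4 - 1*80)*(-5) = (4 - 80)*(-5) = -76*(-5) = 380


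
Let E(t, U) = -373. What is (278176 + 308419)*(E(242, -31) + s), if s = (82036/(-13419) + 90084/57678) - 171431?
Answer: -13000565047594848050/128996847 ≈ -1.0078e+11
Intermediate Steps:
s = -22114645617259/128996847 (s = (82036*(-1/13419) + 90084*(1/57678)) - 171431 = (-82036/13419 + 15014/9613) - 171431 = -587139202/128996847 - 171431 = -22114645617259/128996847 ≈ -1.7144e+5)
(278176 + 308419)*(E(242, -31) + s) = (278176 + 308419)*(-373 - 22114645617259/128996847) = 586595*(-22162761441190/128996847) = -13000565047594848050/128996847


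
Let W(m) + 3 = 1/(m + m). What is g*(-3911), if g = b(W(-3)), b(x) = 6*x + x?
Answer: 520163/6 ≈ 86694.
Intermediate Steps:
W(m) = -3 + 1/(2*m) (W(m) = -3 + 1/(m + m) = -3 + 1/(2*m))
b(x) = 7*x
g = -133/6 (g = 7*(-3 + (½)/(-3)) = 7*(-3 + (½)*(-⅓)) = 7*(-3 - ⅙) = 7*(-19/6) = -133/6 ≈ -22.167)
g*(-3911) = -133/6*(-3911) = 520163/6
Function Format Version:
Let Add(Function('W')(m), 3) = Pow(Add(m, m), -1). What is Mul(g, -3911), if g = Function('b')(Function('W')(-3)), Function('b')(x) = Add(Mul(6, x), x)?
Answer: Rational(520163, 6) ≈ 86694.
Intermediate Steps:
Function('W')(m) = Add(-3, Mul(Rational(1, 2), Pow(m, -1))) (Function('W')(m) = Add(-3, Pow(Add(m, m), -1)) = Add(-3, Pow(Mul(2, m), -1)) = Add(-3, Mul(Rational(1, 2), Pow(m, -1))))
Function('b')(x) = Mul(7, x)
g = Rational(-133, 6) (g = Mul(7, Add(-3, Mul(Rational(1, 2), Pow(-3, -1)))) = Mul(7, Add(-3, Mul(Rational(1, 2), Rational(-1, 3)))) = Mul(7, Add(-3, Rational(-1, 6))) = Mul(7, Rational(-19, 6)) = Rational(-133, 6) ≈ -22.167)
Mul(g, -3911) = Mul(Rational(-133, 6), -3911) = Rational(520163, 6)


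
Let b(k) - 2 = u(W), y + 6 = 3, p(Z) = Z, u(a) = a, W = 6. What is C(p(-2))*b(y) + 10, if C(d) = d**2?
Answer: 42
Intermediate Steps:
y = -3 (y = -6 + 3 = -3)
b(k) = 8 (b(k) = 2 + 6 = 8)
C(p(-2))*b(y) + 10 = (-2)**2*8 + 10 = 4*8 + 10 = 32 + 10 = 42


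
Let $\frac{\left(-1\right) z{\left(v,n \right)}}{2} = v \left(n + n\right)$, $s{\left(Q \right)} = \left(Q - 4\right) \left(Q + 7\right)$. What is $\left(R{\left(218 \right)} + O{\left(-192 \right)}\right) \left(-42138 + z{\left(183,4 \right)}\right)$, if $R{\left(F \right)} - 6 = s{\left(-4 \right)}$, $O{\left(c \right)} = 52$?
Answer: $-1532244$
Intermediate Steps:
$s{\left(Q \right)} = \left(-4 + Q\right) \left(7 + Q\right)$
$z{\left(v,n \right)} = - 4 n v$ ($z{\left(v,n \right)} = - 2 v \left(n + n\right) = - 2 v 2 n = - 2 \cdot 2 n v = - 4 n v$)
$R{\left(F \right)} = -18$ ($R{\left(F \right)} = 6 + \left(-28 + \left(-4\right)^{2} + 3 \left(-4\right)\right) = 6 - 24 = -18$)
$\left(R{\left(218 \right)} + O{\left(-192 \right)}\right) \left(-42138 + z{\left(183,4 \right)}\right) = \left(-18 + 52\right) \left(-42138 - 16 \cdot 183\right) = 34 \left(-42138 - 2928\right) = 34 \left(-45066\right) = -1532244$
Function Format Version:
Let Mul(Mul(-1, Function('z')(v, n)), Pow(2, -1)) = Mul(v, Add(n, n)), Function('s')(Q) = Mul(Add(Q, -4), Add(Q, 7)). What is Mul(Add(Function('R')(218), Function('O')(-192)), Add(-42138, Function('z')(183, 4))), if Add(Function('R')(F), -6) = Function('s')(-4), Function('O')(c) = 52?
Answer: -1532244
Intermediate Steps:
Function('s')(Q) = Mul(Add(-4, Q), Add(7, Q))
Function('z')(v, n) = Mul(-4, n, v) (Function('z')(v, n) = Mul(-2, Mul(v, Add(n, n))) = Mul(-2, Mul(v, Mul(2, n))) = Mul(-2, Mul(2, n, v)) = Mul(-4, n, v))
Function('R')(F) = -18 (Function('R')(F) = Add(6, Add(-28, Pow(-4, 2), Mul(3, -4))) = Add(6, Add(-28, 16, -12)) = Add(6, -24) = -18)
Mul(Add(Function('R')(218), Function('O')(-192)), Add(-42138, Function('z')(183, 4))) = Mul(Add(-18, 52), Add(-42138, Mul(-4, 4, 183))) = Mul(34, Add(-42138, -2928)) = Mul(34, -45066) = -1532244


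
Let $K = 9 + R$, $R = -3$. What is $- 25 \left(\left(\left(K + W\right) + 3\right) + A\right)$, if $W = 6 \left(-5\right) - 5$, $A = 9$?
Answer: $425$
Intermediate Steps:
$K = 6$ ($K = 9 - 3 = 6$)
$W = -35$ ($W = -30 - 5 = -35$)
$- 25 \left(\left(\left(K + W\right) + 3\right) + A\right) = - 25 \left(\left(\left(6 - 35\right) + 3\right) + 9\right) = - 25 \left(\left(-29 + 3\right) + 9\right) = - 25 \left(-26 + 9\right) = \left(-25\right) \left(-17\right) = 425$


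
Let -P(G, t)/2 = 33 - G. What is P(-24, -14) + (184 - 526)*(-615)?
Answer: 210216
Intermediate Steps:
P(G, t) = -66 + 2*G (P(G, t) = -2*(33 - G) = -66 + 2*G)
P(-24, -14) + (184 - 526)*(-615) = (-66 + 2*(-24)) + (184 - 526)*(-615) = (-66 - 48) - 342*(-615) = -114 + 210330 = 210216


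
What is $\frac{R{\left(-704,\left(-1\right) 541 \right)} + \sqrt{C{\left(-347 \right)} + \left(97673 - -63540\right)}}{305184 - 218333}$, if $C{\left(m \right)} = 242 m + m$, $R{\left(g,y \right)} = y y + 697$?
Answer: $\frac{293378}{86851} + \frac{2 \sqrt{19223}}{86851} \approx 3.3811$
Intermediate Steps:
$R{\left(g,y \right)} = 697 + y^{2}$ ($R{\left(g,y \right)} = y^{2} + 697 = 697 + y^{2}$)
$C{\left(m \right)} = 243 m$
$\frac{R{\left(-704,\left(-1\right) 541 \right)} + \sqrt{C{\left(-347 \right)} + \left(97673 - -63540\right)}}{305184 - 218333} = \frac{\left(697 + \left(\left(-1\right) 541\right)^{2}\right) + \sqrt{243 \left(-347\right) + \left(97673 - -63540\right)}}{305184 - 218333} = \frac{\left(697 + \left(-541\right)^{2}\right) + \sqrt{-84321 + \left(97673 + 63540\right)}}{86851} = \left(\left(697 + 292681\right) + \sqrt{-84321 + 161213}\right) \frac{1}{86851} = \left(293378 + \sqrt{76892}\right) \frac{1}{86851} = \left(293378 + 2 \sqrt{19223}\right) \frac{1}{86851} = \frac{293378}{86851} + \frac{2 \sqrt{19223}}{86851}$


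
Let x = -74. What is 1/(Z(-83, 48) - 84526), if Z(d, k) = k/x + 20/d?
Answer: -3071/259582078 ≈ -1.1831e-5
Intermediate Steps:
Z(d, k) = 20/d - k/74 (Z(d, k) = k/(-74) + 20/d = k*(-1/74) + 20/d = -k/74 + 20/d = 20/d - k/74)
1/(Z(-83, 48) - 84526) = 1/((20/(-83) - 1/74*48) - 84526) = 1/((20*(-1/83) - 24/37) - 84526) = 1/((-20/83 - 24/37) - 84526) = 1/(-2732/3071 - 84526) = 1/(-259582078/3071) = -3071/259582078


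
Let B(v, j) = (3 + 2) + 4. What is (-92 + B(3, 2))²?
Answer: 6889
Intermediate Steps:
B(v, j) = 9 (B(v, j) = 5 + 4 = 9)
(-92 + B(3, 2))² = (-92 + 9)² = (-83)² = 6889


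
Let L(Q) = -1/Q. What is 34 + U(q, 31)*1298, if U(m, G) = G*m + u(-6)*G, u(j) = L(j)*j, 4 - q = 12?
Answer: -362108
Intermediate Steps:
q = -8 (q = 4 - 1*12 = 4 - 12 = -8)
u(j) = -1 (u(j) = (-1/j)*j = -1)
U(m, G) = -G + G*m (U(m, G) = G*m - G = -G + G*m)
34 + U(q, 31)*1298 = 34 + (31*(-1 - 8))*1298 = 34 + (31*(-9))*1298 = 34 - 279*1298 = 34 - 362142 = -362108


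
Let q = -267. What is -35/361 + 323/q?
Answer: -125948/96387 ≈ -1.3067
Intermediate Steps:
-35/361 + 323/q = -35/361 + 323/(-267) = -35*1/361 + 323*(-1/267) = -35/361 - 323/267 = -125948/96387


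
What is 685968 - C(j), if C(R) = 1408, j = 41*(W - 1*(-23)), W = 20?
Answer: 684560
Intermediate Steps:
j = 1763 (j = 41*(20 - 1*(-23)) = 41*(20 + 23) = 41*43 = 1763)
685968 - C(j) = 685968 - 1*1408 = 685968 - 1408 = 684560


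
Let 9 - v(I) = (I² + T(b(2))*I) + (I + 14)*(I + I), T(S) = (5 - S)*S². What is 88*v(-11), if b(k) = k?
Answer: 7568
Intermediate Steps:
T(S) = S²*(5 - S)
v(I) = 9 - I² - 12*I - 2*I*(14 + I) (v(I) = 9 - ((I² + (2²*(5 - 1*2))*I) + (I + 14)*(I + I)) = 9 - ((I² + (4*(5 - 2))*I) + (14 + I)*(2*I)) = 9 - ((I² + (4*3)*I) + 2*I*(14 + I)) = 9 - ((I² + 12*I) + 2*I*(14 + I)) = 9 - (I² + 12*I + 2*I*(14 + I)) = 9 + (-I² - 12*I - 2*I*(14 + I)) = 9 - I² - 12*I - 2*I*(14 + I))
88*v(-11) = 88*(9 - 40*(-11) - 3*(-11)²) = 88*(9 + 440 - 3*121) = 88*(9 + 440 - 363) = 88*86 = 7568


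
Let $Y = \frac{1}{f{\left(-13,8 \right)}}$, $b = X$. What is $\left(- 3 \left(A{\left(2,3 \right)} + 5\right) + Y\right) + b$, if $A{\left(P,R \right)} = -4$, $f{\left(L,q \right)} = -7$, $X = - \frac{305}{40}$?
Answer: $- \frac{603}{56} \approx -10.768$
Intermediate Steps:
$X = - \frac{61}{8}$ ($X = \left(-305\right) \frac{1}{40} = - \frac{61}{8} \approx -7.625$)
$b = - \frac{61}{8} \approx -7.625$
$Y = - \frac{1}{7}$ ($Y = \frac{1}{-7} = - \frac{1}{7} \approx -0.14286$)
$\left(- 3 \left(A{\left(2,3 \right)} + 5\right) + Y\right) + b = \left(- 3 \left(-4 + 5\right) - \frac{1}{7}\right) - \frac{61}{8} = \left(\left(-3\right) 1 - \frac{1}{7}\right) - \frac{61}{8} = \left(-3 - \frac{1}{7}\right) - \frac{61}{8} = - \frac{22}{7} - \frac{61}{8} = - \frac{603}{56}$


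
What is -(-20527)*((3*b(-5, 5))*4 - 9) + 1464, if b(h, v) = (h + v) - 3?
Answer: -922251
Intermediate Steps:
b(h, v) = -3 + h + v
-(-20527)*((3*b(-5, 5))*4 - 9) + 1464 = -(-20527)*((3*(-3 - 5 + 5))*4 - 9) + 1464 = -(-20527)*((3*(-3))*4 - 9) + 1464 = -(-20527)*(-9*4 - 9) + 1464 = -(-20527)*(-36 - 9) + 1464 = -(-20527)*(-45) + 1464 = -1579*585 + 1464 = -923715 + 1464 = -922251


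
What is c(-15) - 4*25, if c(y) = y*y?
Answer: 125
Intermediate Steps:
c(y) = y²
c(-15) - 4*25 = (-15)² - 4*25 = 225 - 100 = 125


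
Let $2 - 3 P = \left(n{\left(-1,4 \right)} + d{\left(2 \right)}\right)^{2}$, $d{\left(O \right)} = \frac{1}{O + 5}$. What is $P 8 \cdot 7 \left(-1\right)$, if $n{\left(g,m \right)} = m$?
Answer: $\frac{5944}{21} \approx 283.05$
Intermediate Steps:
$d{\left(O \right)} = \frac{1}{5 + O}$
$P = - \frac{743}{147}$ ($P = \frac{2}{3} - \frac{\left(4 + \frac{1}{5 + 2}\right)^{2}}{3} = \frac{2}{3} - \frac{\left(4 + \frac{1}{7}\right)^{2}}{3} = \frac{2}{3} - \frac{\left(\frac{29}{7}\right)^{2}}{3} = \frac{2}{3} - \frac{841}{147} = - \frac{743}{147} \approx -5.0544$)
$P 8 \cdot 7 \left(-1\right) = - \frac{743 \cdot 8 \cdot 7 \left(-1\right)}{147} = - \frac{743 \cdot 56 \left(-1\right)}{147} = \left(- \frac{743}{147}\right) \left(-56\right) = \frac{5944}{21}$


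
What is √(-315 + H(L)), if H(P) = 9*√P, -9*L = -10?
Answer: √(-315 + 3*√10) ≈ 17.479*I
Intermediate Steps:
L = 10/9 (L = -⅑*(-10) = 10/9 ≈ 1.1111)
√(-315 + H(L)) = √(-315 + 9*√(10/9)) = √(-315 + 9*(√10/3)) = √(-315 + 3*√10)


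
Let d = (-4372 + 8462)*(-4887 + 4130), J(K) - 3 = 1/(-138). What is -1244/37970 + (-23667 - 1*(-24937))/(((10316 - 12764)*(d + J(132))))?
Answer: -54214590914051/1654773750139380 ≈ -0.032763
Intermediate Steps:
J(K) = 413/138 (J(K) = 3 + 1/(-138) = 3 - 1/138 = 413/138)
d = -3096130 (d = 4090*(-757) = -3096130)
-1244/37970 + (-23667 - 1*(-24937))/(((10316 - 12764)*(d + J(132)))) = -1244/37970 + (-23667 - 1*(-24937))/(((10316 - 12764)*(-3096130 + 413/138))) = -1244*1/37970 + (-23667 + 24937)/((-2448*(-427265527/138))) = -622/18985 + 1270/(174324335016/23) = -622/18985 + 1270*(23/174324335016) = -622/18985 + 14605/87162167508 = -54214590914051/1654773750139380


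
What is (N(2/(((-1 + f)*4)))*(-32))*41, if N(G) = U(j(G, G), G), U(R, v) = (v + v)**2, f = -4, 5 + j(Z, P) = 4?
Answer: -1312/25 ≈ -52.480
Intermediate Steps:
j(Z, P) = -1 (j(Z, P) = -5 + 4 = -1)
U(R, v) = 4*v**2 (U(R, v) = (2*v)**2 = 4*v**2)
N(G) = 4*G**2
(N(2/(((-1 + f)*4)))*(-32))*41 = ((4*(2/(((-1 - 4)*4)))**2)*(-32))*41 = ((4*(2/((-5*4)))**2)*(-32))*41 = ((4*(2/(-20))**2)*(-32))*41 = ((4*(2*(-1/20))**2)*(-32))*41 = ((4*(-1/10)**2)*(-32))*41 = ((4*(1/100))*(-32))*41 = ((1/25)*(-32))*41 = -32/25*41 = -1312/25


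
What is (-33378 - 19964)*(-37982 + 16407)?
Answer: 1150853650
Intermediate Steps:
(-33378 - 19964)*(-37982 + 16407) = -53342*(-21575) = 1150853650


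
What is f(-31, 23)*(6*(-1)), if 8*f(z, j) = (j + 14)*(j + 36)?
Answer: -6549/4 ≈ -1637.3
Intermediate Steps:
f(z, j) = (14 + j)*(36 + j)/8 (f(z, j) = ((j + 14)*(j + 36))/8 = ((14 + j)*(36 + j))/8 = (14 + j)*(36 + j)/8)
f(-31, 23)*(6*(-1)) = (63 + (⅛)*23² + (25/4)*23)*(6*(-1)) = (63 + (⅛)*529 + 575/4)*(-6) = (63 + 529/8 + 575/4)*(-6) = (2183/8)*(-6) = -6549/4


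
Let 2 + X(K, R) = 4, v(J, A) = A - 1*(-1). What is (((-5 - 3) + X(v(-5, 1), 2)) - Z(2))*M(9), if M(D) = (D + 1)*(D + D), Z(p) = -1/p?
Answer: -990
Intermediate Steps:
v(J, A) = 1 + A (v(J, A) = A + 1 = 1 + A)
X(K, R) = 2 (X(K, R) = -2 + 4 = 2)
M(D) = 2*D*(1 + D) (M(D) = (1 + D)*(2*D) = 2*D*(1 + D))
(((-5 - 3) + X(v(-5, 1), 2)) - Z(2))*M(9) = (((-5 - 3) + 2) - (-1)/2)*(2*9*(1 + 9)) = ((-8 + 2) - (-1)/2)*(2*9*10) = (-6 - 1*(-½))*180 = (-6 + ½)*180 = -11/2*180 = -990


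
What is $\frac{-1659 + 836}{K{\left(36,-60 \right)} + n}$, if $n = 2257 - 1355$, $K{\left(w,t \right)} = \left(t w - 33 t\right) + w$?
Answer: $- \frac{823}{758} \approx -1.0858$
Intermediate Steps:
$K{\left(w,t \right)} = w - 33 t + t w$ ($K{\left(w,t \right)} = \left(- 33 t + t w\right) + w = w - 33 t + t w$)
$n = 902$ ($n = 2257 - 1355 = 902$)
$\frac{-1659 + 836}{K{\left(36,-60 \right)} + n} = \frac{-1659 + 836}{\left(36 - -1980 - 2160\right) + 902} = - \frac{823}{\left(36 + 1980 - 2160\right) + 902} = - \frac{823}{-144 + 902} = - \frac{823}{758}$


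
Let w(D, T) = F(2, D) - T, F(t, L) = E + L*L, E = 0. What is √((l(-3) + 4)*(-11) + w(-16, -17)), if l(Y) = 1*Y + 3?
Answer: √229 ≈ 15.133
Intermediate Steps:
l(Y) = 3 + Y (l(Y) = Y + 3 = 3 + Y)
F(t, L) = L² (F(t, L) = 0 + L*L = 0 + L² = L²)
w(D, T) = D² - T
√((l(-3) + 4)*(-11) + w(-16, -17)) = √(((3 - 3) + 4)*(-11) + ((-16)² - 1*(-17))) = √((0 + 4)*(-11) + (256 + 17)) = √(4*(-11) + 273) = √(-44 + 273) = √229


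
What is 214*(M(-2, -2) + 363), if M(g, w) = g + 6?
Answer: 78538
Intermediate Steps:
M(g, w) = 6 + g
214*(M(-2, -2) + 363) = 214*((6 - 2) + 363) = 214*(4 + 363) = 214*367 = 78538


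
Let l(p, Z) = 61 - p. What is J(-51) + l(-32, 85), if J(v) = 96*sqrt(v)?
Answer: 93 + 96*I*sqrt(51) ≈ 93.0 + 685.58*I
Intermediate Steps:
J(-51) + l(-32, 85) = 96*sqrt(-51) + (61 - 1*(-32)) = 96*(I*sqrt(51)) + (61 + 32) = 96*I*sqrt(51) + 93 = 93 + 96*I*sqrt(51)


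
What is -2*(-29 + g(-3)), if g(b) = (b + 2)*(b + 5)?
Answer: 62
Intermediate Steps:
g(b) = (2 + b)*(5 + b)
-2*(-29 + g(-3)) = -2*(-29 + (10 + (-3)² + 7*(-3))) = -2*(-29 + (10 + 9 - 21)) = -2*(-29 - 2) = -2*(-31) = 62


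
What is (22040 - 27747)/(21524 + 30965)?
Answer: -5707/52489 ≈ -0.10873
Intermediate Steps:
(22040 - 27747)/(21524 + 30965) = -5707/52489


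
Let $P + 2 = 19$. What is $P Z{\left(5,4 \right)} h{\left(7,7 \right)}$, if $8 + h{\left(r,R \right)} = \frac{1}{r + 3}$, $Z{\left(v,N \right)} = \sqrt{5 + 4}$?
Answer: $- \frac{4029}{10} \approx -402.9$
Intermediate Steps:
$Z{\left(v,N \right)} = 3$ ($Z{\left(v,N \right)} = \sqrt{9} = 3$)
$P = 17$ ($P = -2 + 19 = 17$)
$h{\left(r,R \right)} = -8 + \frac{1}{3 + r}$ ($h{\left(r,R \right)} = -8 + \frac{1}{r + 3} = -8 + \frac{1}{3 + r}$)
$P Z{\left(5,4 \right)} h{\left(7,7 \right)} = 17 \cdot 3 \frac{-23 - 56}{3 + 7} = 51 \frac{-23 - 56}{10} = 51 \cdot \frac{1}{10} \left(-79\right) = 51 \left(- \frac{79}{10}\right) = - \frac{4029}{10}$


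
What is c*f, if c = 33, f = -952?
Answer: -31416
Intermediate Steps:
c*f = 33*(-952) = -31416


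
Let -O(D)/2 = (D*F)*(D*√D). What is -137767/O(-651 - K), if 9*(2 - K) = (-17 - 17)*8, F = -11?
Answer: 33477381*I*√6149/5114888370878 ≈ 0.00051324*I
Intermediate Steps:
K = 290/9 (K = 2 - (-17 - 17)*8/9 = 2 - (-34)*8/9 = 2 - ⅑*(-272) = 2 + 272/9 = 290/9 ≈ 32.222)
O(D) = 22*D^(5/2) (O(D) = -2*D*(-11)*D*√D = -2*(-11*D)*D^(3/2) = -(-22)*D^(5/2) = 22*D^(5/2))
-137767/O(-651 - K) = -137767*1/(22*(-651 - 1*290/9)^(5/2)) = -137767*1/(22*(-651 - 290/9)^(5/2)) = -137767*(-243*I*√6149/5114888370878) = -(-33477381)*I*√6149/5114888370878 = 33477381*I*√6149/5114888370878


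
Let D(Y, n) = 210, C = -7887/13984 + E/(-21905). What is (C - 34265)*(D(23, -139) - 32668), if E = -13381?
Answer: 170339973457553499/153159760 ≈ 1.1122e+9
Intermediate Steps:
C = 14355169/306319520 (C = -7887/13984 - 13381/(-21905) = -7887*1/13984 - 13381*(-1/21905) = -7887/13984 + 13381/21905 = 14355169/306319520 ≈ 0.046863)
(C - 34265)*(D(23, -139) - 32668) = (14355169/306319520 - 34265)*(210 - 32668) = -10496023997631/306319520*(-32458) = 170339973457553499/153159760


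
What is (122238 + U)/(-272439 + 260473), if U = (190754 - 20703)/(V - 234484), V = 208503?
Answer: -3175695427/310888646 ≈ -10.215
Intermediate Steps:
U = -170051/25981 (U = (190754 - 20703)/(208503 - 234484) = 170051/(-25981) = 170051*(-1/25981) = -170051/25981 ≈ -6.5452)
(122238 + U)/(-272439 + 260473) = (122238 - 170051/25981)/(-272439 + 260473) = (3175695427/25981)/(-11966) = (3175695427/25981)*(-1/11966) = -3175695427/310888646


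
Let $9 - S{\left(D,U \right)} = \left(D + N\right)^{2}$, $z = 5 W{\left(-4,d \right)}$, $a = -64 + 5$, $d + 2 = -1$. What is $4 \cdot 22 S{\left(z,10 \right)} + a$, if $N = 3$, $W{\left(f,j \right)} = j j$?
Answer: $-202019$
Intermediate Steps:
$d = -3$ ($d = -2 - 1 = -3$)
$W{\left(f,j \right)} = j^{2}$
$a = -59$
$z = 45$ ($z = 5 \left(-3\right)^{2} = 5 \cdot 9 = 45$)
$S{\left(D,U \right)} = 9 - \left(3 + D\right)^{2}$ ($S{\left(D,U \right)} = 9 - \left(D + 3\right)^{2} = 9 - \left(3 + D\right)^{2}$)
$4 \cdot 22 S{\left(z,10 \right)} + a = 4 \cdot 22 \left(9 - \left(3 + 45\right)^{2}\right) - 59 = 88 \left(9 - 48^{2}\right) - 59 = 88 \left(9 - 2304\right) - 59 = 88 \left(-2295\right) - 59 = -201960 - 59 = -202019$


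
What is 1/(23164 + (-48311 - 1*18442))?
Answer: -1/43589 ≈ -2.2942e-5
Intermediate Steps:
1/(23164 + (-48311 - 1*18442)) = 1/(23164 + (-48311 - 18442)) = 1/(23164 - 66753) = 1/(-43589) = -1/43589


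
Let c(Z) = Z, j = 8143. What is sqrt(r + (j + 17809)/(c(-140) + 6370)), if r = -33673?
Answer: I*sqrt(326696275185)/3115 ≈ 183.49*I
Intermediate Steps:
sqrt(r + (j + 17809)/(c(-140) + 6370)) = sqrt(-33673 + (8143 + 17809)/(-140 + 6370)) = sqrt(-33673 + 25952/6230) = sqrt(-33673 + 25952*(1/6230)) = sqrt(-33673 + 12976/3115) = sqrt(-104878419/3115) = I*sqrt(326696275185)/3115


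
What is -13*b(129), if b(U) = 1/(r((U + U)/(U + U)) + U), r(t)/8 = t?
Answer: -13/137 ≈ -0.094890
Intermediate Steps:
r(t) = 8*t
b(U) = 1/(8 + U) (b(U) = 1/(8*((U + U)/(U + U)) + U) = 1/(8*((2*U)/((2*U))) + U) = 1/(8*((2*U)*(1/(2*U))) + U) = 1/(8*1 + U) = 1/(8 + U))
-13*b(129) = -13/(8 + 129) = -13/137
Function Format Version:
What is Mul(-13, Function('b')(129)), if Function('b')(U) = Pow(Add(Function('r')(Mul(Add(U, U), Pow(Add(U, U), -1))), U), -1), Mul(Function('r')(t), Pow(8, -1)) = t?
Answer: Rational(-13, 137) ≈ -0.094890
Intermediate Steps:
Function('r')(t) = Mul(8, t)
Function('b')(U) = Pow(Add(8, U), -1) (Function('b')(U) = Pow(Add(Mul(8, Mul(Add(U, U), Pow(Add(U, U), -1))), U), -1) = Pow(Add(Mul(8, Mul(Mul(2, U), Pow(Mul(2, U), -1))), U), -1) = Pow(Add(Mul(8, Mul(Mul(2, U), Mul(Rational(1, 2), Pow(U, -1)))), U), -1) = Pow(Add(Mul(8, 1), U), -1) = Pow(Add(8, U), -1))
Mul(-13, Function('b')(129)) = Mul(-13, Pow(Add(8, 129), -1)) = Mul(-13, Pow(137, -1)) = Mul(-13, Rational(1, 137)) = Rational(-13, 137)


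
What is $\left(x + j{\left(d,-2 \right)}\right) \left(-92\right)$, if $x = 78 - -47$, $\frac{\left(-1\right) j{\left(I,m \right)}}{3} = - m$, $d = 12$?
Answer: $-10948$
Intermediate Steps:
$j{\left(I,m \right)} = 3 m$ ($j{\left(I,m \right)} = - 3 \left(- m\right) = 3 m$)
$x = 125$ ($x = 78 + 47 = 125$)
$\left(x + j{\left(d,-2 \right)}\right) \left(-92\right) = \left(125 + 3 \left(-2\right)\right) \left(-92\right) = \left(125 - 6\right) \left(-92\right) = 119 \left(-92\right) = -10948$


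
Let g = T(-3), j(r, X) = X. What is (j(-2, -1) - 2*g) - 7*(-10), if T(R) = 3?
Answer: 63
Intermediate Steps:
g = 3
(j(-2, -1) - 2*g) - 7*(-10) = (-1 - 2*3) - 7*(-10) = (-1 - 6) + 70 = -7 + 70 = 63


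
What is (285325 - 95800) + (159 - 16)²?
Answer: 209974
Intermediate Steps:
(285325 - 95800) + (159 - 16)² = 189525 + 143² = 189525 + 20449 = 209974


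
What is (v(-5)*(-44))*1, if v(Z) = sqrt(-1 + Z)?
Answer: -44*I*sqrt(6) ≈ -107.78*I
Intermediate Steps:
(v(-5)*(-44))*1 = (sqrt(-1 - 5)*(-44))*1 = (sqrt(-6)*(-44))*1 = ((I*sqrt(6))*(-44))*1 = -44*I*sqrt(6)*1 = -44*I*sqrt(6)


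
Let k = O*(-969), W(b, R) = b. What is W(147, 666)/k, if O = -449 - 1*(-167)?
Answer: 49/91086 ≈ 0.00053795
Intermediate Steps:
O = -282 (O = -449 + 167 = -282)
k = 273258 (k = -282*(-969) = 273258)
W(147, 666)/k = 147/273258 = 147*(1/273258) = 49/91086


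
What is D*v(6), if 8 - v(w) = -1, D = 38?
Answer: 342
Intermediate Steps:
v(w) = 9 (v(w) = 8 - 1*(-1) = 8 + 1 = 9)
D*v(6) = 38*9 = 342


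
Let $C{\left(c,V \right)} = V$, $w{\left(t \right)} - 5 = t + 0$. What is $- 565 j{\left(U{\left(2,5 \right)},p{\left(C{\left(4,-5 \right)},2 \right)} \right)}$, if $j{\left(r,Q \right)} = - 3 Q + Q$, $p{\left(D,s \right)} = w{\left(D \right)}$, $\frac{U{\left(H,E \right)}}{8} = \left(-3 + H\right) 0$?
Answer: $0$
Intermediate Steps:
$U{\left(H,E \right)} = 0$ ($U{\left(H,E \right)} = 8 \left(-3 + H\right) 0 = 8 \cdot 0 = 0$)
$w{\left(t \right)} = 5 + t$ ($w{\left(t \right)} = 5 + \left(t + 0\right) = 5 + t$)
$p{\left(D,s \right)} = 5 + D$
$j{\left(r,Q \right)} = - 2 Q$
$- 565 j{\left(U{\left(2,5 \right)},p{\left(C{\left(4,-5 \right)},2 \right)} \right)} = - 565 \left(- 2 \left(5 - 5\right)\right) = - 565 \left(\left(-2\right) 0\right) = \left(-565\right) 0 = 0$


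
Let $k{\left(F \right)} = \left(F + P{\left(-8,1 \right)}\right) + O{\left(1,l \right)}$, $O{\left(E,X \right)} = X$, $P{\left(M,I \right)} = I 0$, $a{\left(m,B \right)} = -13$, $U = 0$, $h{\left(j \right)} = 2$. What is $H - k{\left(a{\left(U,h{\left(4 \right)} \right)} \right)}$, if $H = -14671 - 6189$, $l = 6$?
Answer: $-20853$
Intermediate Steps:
$P{\left(M,I \right)} = 0$
$k{\left(F \right)} = 6 + F$ ($k{\left(F \right)} = \left(F + 0\right) + 6 = F + 6 = 6 + F$)
$H = -20860$
$H - k{\left(a{\left(U,h{\left(4 \right)} \right)} \right)} = -20860 - \left(6 - 13\right) = -20860 - -7 = -20860 + 7 = -20853$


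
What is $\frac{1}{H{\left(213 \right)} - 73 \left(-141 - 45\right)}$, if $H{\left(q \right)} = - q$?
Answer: $\frac{1}{13365} \approx 7.4822 \cdot 10^{-5}$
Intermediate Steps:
$\frac{1}{H{\left(213 \right)} - 73 \left(-141 - 45\right)} = \frac{1}{\left(-1\right) 213 - 73 \left(-141 - 45\right)} = \frac{1}{-213 - -13578} = \frac{1}{-213 + 13578} = \frac{1}{13365}$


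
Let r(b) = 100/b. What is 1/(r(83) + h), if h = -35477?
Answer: -83/2944491 ≈ -2.8188e-5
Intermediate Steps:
1/(r(83) + h) = 1/(100/83 - 35477) = 1/(-2944491/83) = -83/2944491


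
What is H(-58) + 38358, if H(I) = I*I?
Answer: 41722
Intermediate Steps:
H(I) = I²
H(-58) + 38358 = (-58)² + 38358 = 3364 + 38358 = 41722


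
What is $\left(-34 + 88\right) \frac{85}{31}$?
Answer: $\frac{4590}{31} \approx 148.06$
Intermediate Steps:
$\left(-34 + 88\right) \frac{85}{31} = 54 \cdot 85 \cdot \frac{1}{31} = 54 \cdot \frac{85}{31} = \frac{4590}{31}$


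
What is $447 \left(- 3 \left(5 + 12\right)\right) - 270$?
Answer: $-23067$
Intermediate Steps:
$447 \left(- 3 \left(5 + 12\right)\right) - 270 = 447 \left(\left(-3\right) 17\right) - 270 = 447 \left(-51\right) - 270 = -22797 - 270 = -23067$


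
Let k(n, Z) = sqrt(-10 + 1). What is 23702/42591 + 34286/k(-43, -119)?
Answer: 23702/42591 - 34286*I/3 ≈ 0.5565 - 11429.0*I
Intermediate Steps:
k(n, Z) = 3*I (k(n, Z) = sqrt(-9) = 3*I)
23702/42591 + 34286/k(-43, -119) = 23702/42591 + 34286/((3*I)) = 23702*(1/42591) + 34286*(-I/3) = 23702/42591 - 34286*I/3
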